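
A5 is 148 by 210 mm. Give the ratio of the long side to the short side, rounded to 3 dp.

1.419

210 / 148 = 1.419
ISO 216 targets √2 ≈ 1.414; the +0.005 deviation is from mm rounding.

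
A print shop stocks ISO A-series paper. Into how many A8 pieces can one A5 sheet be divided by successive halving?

Each ISO step halves the sheet: 1 × A5 → 2 × A6 → 4 × A7 → 8 × A8
From A5 to A8 is 3 halving steps: 2^3 = 8.

8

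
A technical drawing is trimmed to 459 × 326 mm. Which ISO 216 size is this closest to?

C3 (324 × 458 mm)

Aspect ratio 459/326 ≈ 1.408 — close to the ISO √2 ≈ 1.414.
In the C-series (envelope sizes, between A and B): C3 = 324 × 458 mm.
Off by 3 mm total — nearest standard size.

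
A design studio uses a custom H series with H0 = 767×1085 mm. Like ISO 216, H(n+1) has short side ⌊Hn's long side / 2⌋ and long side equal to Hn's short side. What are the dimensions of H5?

H1: ⌊1085/2⌋ × 767 = 542 × 767 mm
H2: ⌊767/2⌋ × 542 = 383 × 542 mm
H3: ⌊542/2⌋ × 383 = 271 × 383 mm
H4: ⌊383/2⌋ × 271 = 191 × 271 mm
H5: ⌊271/2⌋ × 191 = 135 × 191 mm

135 × 191 mm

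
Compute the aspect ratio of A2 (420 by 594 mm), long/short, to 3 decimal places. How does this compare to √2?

594 / 420 = 1.414
Matches √2 ≈ 1.414 — the ISO 216 defining ratio.

1.414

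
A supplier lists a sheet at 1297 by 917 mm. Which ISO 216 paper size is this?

C0 (917 × 1297 mm)

Aspect ratio 1297/917 ≈ 1.414 — close to the ISO √2 ≈ 1.414.
In the C-series (envelope sizes, between A and B): C0 = 917 × 1297 mm.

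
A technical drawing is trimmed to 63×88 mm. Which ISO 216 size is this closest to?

Aspect ratio 88/63 ≈ 1.397 (ISO target is √2 ≈ 1.414).
In the B-series (B0 = 1000 × 1414 mm): B8 = 62 × 88 mm.
Off by 1 mm total — nearest standard size.

B8 (62 × 88 mm)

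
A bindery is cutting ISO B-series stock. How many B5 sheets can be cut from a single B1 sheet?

16

Each ISO step halves the sheet: 1 × B1 → 2 × B2 → 4 × B3 → 8 × B4 → …
From B1 to B5 is 4 halving steps: 2^4 = 16.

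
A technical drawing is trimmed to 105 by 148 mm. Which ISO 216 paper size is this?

Aspect ratio 148/105 ≈ 1.410 — close to the ISO √2 ≈ 1.414.
In the A-series (A0 area = 1 m²): A6 = 105 × 148 mm.

A6 (105 × 148 mm)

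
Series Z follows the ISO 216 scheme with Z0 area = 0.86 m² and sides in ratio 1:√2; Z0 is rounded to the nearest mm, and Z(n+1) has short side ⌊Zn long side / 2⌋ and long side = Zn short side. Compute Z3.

275 × 390 mm

Let Z0's short side be w mm. w · w√2 = 0.86 m² = 860,000 mm², so w ≈ 779.8 mm and w√2 ≈ 1102.8 mm → Z0 = 780 × 1103 mm.
Z1: ⌊1103/2⌋ × 780 = 551 × 780 mm
Z2: ⌊780/2⌋ × 551 = 390 × 551 mm
Z3: ⌊551/2⌋ × 390 = 275 × 390 mm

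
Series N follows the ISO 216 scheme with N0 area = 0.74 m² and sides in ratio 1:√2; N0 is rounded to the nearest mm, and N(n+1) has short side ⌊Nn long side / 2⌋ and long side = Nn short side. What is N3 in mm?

255 × 361 mm

Let N0's short side be w mm. w · w√2 = 0.74 m² = 740,000 mm², so w ≈ 723.4 mm and w√2 ≈ 1023.0 mm → N0 = 723 × 1023 mm.
N1: ⌊1023/2⌋ × 723 = 511 × 723 mm
N2: ⌊723/2⌋ × 511 = 361 × 511 mm
N3: ⌊511/2⌋ × 361 = 255 × 361 mm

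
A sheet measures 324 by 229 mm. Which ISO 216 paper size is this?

C4 (229 × 324 mm)

Aspect ratio 324/229 ≈ 1.415 — close to the ISO √2 ≈ 1.414.
In the C-series (envelope sizes, between A and B): C4 = 229 × 324 mm.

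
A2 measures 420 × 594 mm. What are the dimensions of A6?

105 × 148 mm

A3: ⌊594/2⌋ × 420 = 297 × 420 mm
A4: ⌊420/2⌋ × 297 = 210 × 297 mm
A5: ⌊297/2⌋ × 210 = 148 × 210 mm
A6: ⌊210/2⌋ × 148 = 105 × 148 mm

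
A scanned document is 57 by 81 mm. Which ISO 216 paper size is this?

C8 (57 × 81 mm)

Aspect ratio 81/57 ≈ 1.421 — close to the ISO √2 ≈ 1.414.
In the C-series (envelope sizes, between A and B): C8 = 57 × 81 mm.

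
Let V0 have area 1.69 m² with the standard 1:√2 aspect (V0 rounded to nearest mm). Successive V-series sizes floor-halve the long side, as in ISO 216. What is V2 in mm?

Let V0's short side be w mm. w · w√2 = 1.69 m² = 1,690,000 mm², so w ≈ 1093.2 mm and w√2 ≈ 1546.0 mm → V0 = 1093 × 1546 mm.
V1: ⌊1546/2⌋ × 1093 = 773 × 1093 mm
V2: ⌊1093/2⌋ × 773 = 546 × 773 mm

546 × 773 mm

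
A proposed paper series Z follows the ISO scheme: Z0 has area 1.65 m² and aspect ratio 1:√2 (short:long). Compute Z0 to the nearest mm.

Let the short side be w mm. Then w · w√2 = 1.65 m² = 1,650,000 mm².
w² = 1,650,000/√2, so w ≈ 1080.2 mm; long side = w√2 ≈ 1527.6 mm.

1080 × 1528 mm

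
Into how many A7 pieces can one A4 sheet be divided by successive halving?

Each ISO step halves the sheet: 1 × A4 → 2 × A5 → 4 × A6 → 8 × A7
From A4 to A7 is 3 halving steps: 2^3 = 8.

8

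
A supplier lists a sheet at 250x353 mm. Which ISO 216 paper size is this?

Aspect ratio 353/250 ≈ 1.412 — close to the ISO √2 ≈ 1.414.
In the B-series (B0 = 1000 × 1414 mm): B4 = 250 × 353 mm.

B4 (250 × 353 mm)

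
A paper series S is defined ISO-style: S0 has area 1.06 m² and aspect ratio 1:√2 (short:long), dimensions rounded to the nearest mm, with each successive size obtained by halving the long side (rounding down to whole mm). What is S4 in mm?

216 × 306 mm

Let S0's short side be w mm. w · w√2 = 1.06 m² = 1,060,000 mm², so w ≈ 865.8 mm and w√2 ≈ 1224.4 mm → S0 = 866 × 1224 mm.
S1: ⌊1224/2⌋ × 866 = 612 × 866 mm
S2: ⌊866/2⌋ × 612 = 433 × 612 mm
S3: ⌊612/2⌋ × 433 = 306 × 433 mm
S4: ⌊433/2⌋ × 306 = 216 × 306 mm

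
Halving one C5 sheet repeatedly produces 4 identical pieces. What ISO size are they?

4 = 2^2, so 2 halving steps.
C5 → C6 → … → C7 after 2 steps.

C7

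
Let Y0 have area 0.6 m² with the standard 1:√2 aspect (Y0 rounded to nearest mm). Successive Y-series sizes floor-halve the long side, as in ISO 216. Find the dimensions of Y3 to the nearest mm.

230 × 325 mm

Let Y0's short side be w mm. w · w√2 = 0.6 m² = 600,000 mm², so w ≈ 651.4 mm and w√2 ≈ 921.2 mm → Y0 = 651 × 921 mm.
Y1: ⌊921/2⌋ × 651 = 460 × 651 mm
Y2: ⌊651/2⌋ × 460 = 325 × 460 mm
Y3: ⌊460/2⌋ × 325 = 230 × 325 mm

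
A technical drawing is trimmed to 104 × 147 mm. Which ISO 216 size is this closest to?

A6 (105 × 148 mm)

Aspect ratio 147/104 ≈ 1.413 — close to the ISO √2 ≈ 1.414.
In the A-series (A0 area = 1 m²): A6 = 105 × 148 mm.
Off by 2 mm total — nearest standard size.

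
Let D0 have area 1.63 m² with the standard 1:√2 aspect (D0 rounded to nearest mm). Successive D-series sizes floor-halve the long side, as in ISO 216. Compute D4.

268 × 379 mm

Let D0's short side be w mm. w · w√2 = 1.63 m² = 1,630,000 mm², so w ≈ 1073.6 mm and w√2 ≈ 1518.3 mm → D0 = 1074 × 1518 mm.
D1: ⌊1518/2⌋ × 1074 = 759 × 1074 mm
D2: ⌊1074/2⌋ × 759 = 537 × 759 mm
D3: ⌊759/2⌋ × 537 = 379 × 537 mm
D4: ⌊537/2⌋ × 379 = 268 × 379 mm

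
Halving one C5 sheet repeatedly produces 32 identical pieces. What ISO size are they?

C10

32 = 2^5, so 5 halving steps.
C5 → C6 → … → C10 after 5 steps.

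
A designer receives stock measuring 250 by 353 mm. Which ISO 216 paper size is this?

Aspect ratio 353/250 ≈ 1.412 — close to the ISO √2 ≈ 1.414.
In the B-series (B0 = 1000 × 1414 mm): B4 = 250 × 353 mm.

B4 (250 × 353 mm)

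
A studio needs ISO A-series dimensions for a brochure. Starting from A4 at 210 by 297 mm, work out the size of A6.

105 × 148 mm

A5: ⌊297/2⌋ × 210 = 148 × 210 mm
A6: ⌊210/2⌋ × 148 = 105 × 148 mm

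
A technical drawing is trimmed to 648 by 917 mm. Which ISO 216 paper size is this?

C1 (648 × 917 mm)

Aspect ratio 917/648 ≈ 1.415 — close to the ISO √2 ≈ 1.414.
In the C-series (envelope sizes, between A and B): C1 = 648 × 917 mm.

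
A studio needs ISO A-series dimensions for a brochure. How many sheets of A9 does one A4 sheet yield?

32

Each ISO step halves the sheet: 1 × A4 → 2 × A5 → 4 × A6 → 8 × A7 → …
From A4 to A9 is 5 halving steps: 2^5 = 32.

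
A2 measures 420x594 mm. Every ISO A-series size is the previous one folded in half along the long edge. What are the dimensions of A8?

A3: ⌊594/2⌋ × 420 = 297 × 420 mm
A4: ⌊420/2⌋ × 297 = 210 × 297 mm
A5: ⌊297/2⌋ × 210 = 148 × 210 mm
A6: ⌊210/2⌋ × 148 = 105 × 148 mm
A7: ⌊148/2⌋ × 105 = 74 × 105 mm
A8: ⌊105/2⌋ × 74 = 52 × 74 mm

52 × 74 mm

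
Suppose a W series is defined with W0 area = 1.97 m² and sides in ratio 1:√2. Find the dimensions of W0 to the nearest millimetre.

Let the short side be w mm. Then w · w√2 = 1.97 m² = 1,970,000 mm².
w² = 1,970,000/√2, so w ≈ 1180.3 mm; long side = w√2 ≈ 1669.1 mm.

1180 × 1669 mm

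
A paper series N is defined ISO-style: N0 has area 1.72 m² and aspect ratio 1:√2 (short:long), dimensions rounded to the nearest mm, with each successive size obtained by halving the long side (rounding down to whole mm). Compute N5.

Let N0's short side be w mm. w · w√2 = 1.72 m² = 1,720,000 mm², so w ≈ 1102.8 mm and w√2 ≈ 1559.6 mm → N0 = 1103 × 1560 mm.
N1: ⌊1560/2⌋ × 1103 = 780 × 1103 mm
N2: ⌊1103/2⌋ × 780 = 551 × 780 mm
N3: ⌊780/2⌋ × 551 = 390 × 551 mm
N4: ⌊551/2⌋ × 390 = 275 × 390 mm
N5: ⌊390/2⌋ × 275 = 195 × 275 mm

195 × 275 mm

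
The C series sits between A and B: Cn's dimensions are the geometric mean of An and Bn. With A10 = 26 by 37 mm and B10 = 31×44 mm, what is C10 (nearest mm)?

28 × 40 mm

Short side: √(26 · 31) = √806 ≈ 28.4 → 28 mm
Long side: √(37 · 44) = √1628 ≈ 40.3 → 40 mm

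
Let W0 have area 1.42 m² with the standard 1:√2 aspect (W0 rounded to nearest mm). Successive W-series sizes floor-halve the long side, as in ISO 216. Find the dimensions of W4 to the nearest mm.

Let W0's short side be w mm. w · w√2 = 1.42 m² = 1,420,000 mm², so w ≈ 1002.0 mm and w√2 ≈ 1417.1 mm → W0 = 1002 × 1417 mm.
W1: ⌊1417/2⌋ × 1002 = 708 × 1002 mm
W2: ⌊1002/2⌋ × 708 = 501 × 708 mm
W3: ⌊708/2⌋ × 501 = 354 × 501 mm
W4: ⌊501/2⌋ × 354 = 250 × 354 mm

250 × 354 mm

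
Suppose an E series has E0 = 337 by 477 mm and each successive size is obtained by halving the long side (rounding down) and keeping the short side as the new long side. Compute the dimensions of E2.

168 × 238 mm

E1: ⌊477/2⌋ × 337 = 238 × 337 mm
E2: ⌊337/2⌋ × 238 = 168 × 238 mm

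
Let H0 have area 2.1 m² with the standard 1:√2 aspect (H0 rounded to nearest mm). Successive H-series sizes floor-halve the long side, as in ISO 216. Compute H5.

Let H0's short side be w mm. w · w√2 = 2.1 m² = 2,100,000 mm², so w ≈ 1218.6 mm and w√2 ≈ 1723.3 mm → H0 = 1219 × 1723 mm.
H1: ⌊1723/2⌋ × 1219 = 861 × 1219 mm
H2: ⌊1219/2⌋ × 861 = 609 × 861 mm
H3: ⌊861/2⌋ × 609 = 430 × 609 mm
H4: ⌊609/2⌋ × 430 = 304 × 430 mm
H5: ⌊430/2⌋ × 304 = 215 × 304 mm

215 × 304 mm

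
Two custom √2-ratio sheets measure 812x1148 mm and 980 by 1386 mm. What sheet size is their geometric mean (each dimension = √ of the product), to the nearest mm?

Short side: √(812 · 980) = √795760 ≈ 892.1 → 892 mm
Long side: √(1148 · 1386) = √1591128 ≈ 1261.4 → 1261 mm

892 × 1261 mm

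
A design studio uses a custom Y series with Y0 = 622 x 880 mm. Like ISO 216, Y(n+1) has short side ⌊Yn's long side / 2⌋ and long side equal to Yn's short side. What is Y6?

77 × 110 mm

Y1: ⌊880/2⌋ × 622 = 440 × 622 mm
Y2: ⌊622/2⌋ × 440 = 311 × 440 mm
Y3: ⌊440/2⌋ × 311 = 220 × 311 mm
Y4: ⌊311/2⌋ × 220 = 155 × 220 mm
Y5: ⌊220/2⌋ × 155 = 110 × 155 mm
Y6: ⌊155/2⌋ × 110 = 77 × 110 mm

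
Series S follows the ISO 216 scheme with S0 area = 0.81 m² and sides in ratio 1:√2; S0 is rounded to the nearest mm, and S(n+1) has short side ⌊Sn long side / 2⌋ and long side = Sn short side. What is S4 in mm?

Let S0's short side be w mm. w · w√2 = 0.81 m² = 810,000 mm², so w ≈ 756.8 mm and w√2 ≈ 1070.3 mm → S0 = 757 × 1070 mm.
S1: ⌊1070/2⌋ × 757 = 535 × 757 mm
S2: ⌊757/2⌋ × 535 = 378 × 535 mm
S3: ⌊535/2⌋ × 378 = 267 × 378 mm
S4: ⌊378/2⌋ × 267 = 189 × 267 mm

189 × 267 mm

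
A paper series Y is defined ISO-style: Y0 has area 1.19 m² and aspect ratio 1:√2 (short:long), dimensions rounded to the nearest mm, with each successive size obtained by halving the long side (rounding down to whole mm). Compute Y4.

Let Y0's short side be w mm. w · w√2 = 1.19 m² = 1,190,000 mm², so w ≈ 917.3 mm and w√2 ≈ 1297.3 mm → Y0 = 917 × 1297 mm.
Y1: ⌊1297/2⌋ × 917 = 648 × 917 mm
Y2: ⌊917/2⌋ × 648 = 458 × 648 mm
Y3: ⌊648/2⌋ × 458 = 324 × 458 mm
Y4: ⌊458/2⌋ × 324 = 229 × 324 mm

229 × 324 mm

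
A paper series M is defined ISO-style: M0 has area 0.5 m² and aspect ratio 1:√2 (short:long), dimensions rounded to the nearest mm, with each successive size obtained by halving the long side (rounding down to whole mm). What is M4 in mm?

Let M0's short side be w mm. w · w√2 = 0.5 m² = 500,000 mm², so w ≈ 594.6 mm and w√2 ≈ 840.9 mm → M0 = 595 × 841 mm.
M1: ⌊841/2⌋ × 595 = 420 × 595 mm
M2: ⌊595/2⌋ × 420 = 297 × 420 mm
M3: ⌊420/2⌋ × 297 = 210 × 297 mm
M4: ⌊297/2⌋ × 210 = 148 × 210 mm

148 × 210 mm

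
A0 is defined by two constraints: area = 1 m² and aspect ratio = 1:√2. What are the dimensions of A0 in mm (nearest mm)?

841 × 1189 mm

Let the short side be w mm. Then the long side is w√2 and w · w√2 = 10⁶ mm².
w² = 10⁶/√2, so w = 1000 / 2^(1/4) ≈ 840.9 mm; long side = 1000 · 2^(1/4) ≈ 1189.2 mm.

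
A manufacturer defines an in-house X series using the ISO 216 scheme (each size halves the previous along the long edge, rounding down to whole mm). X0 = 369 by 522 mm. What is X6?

X1: ⌊522/2⌋ × 369 = 261 × 369 mm
X2: ⌊369/2⌋ × 261 = 184 × 261 mm
X3: ⌊261/2⌋ × 184 = 130 × 184 mm
X4: ⌊184/2⌋ × 130 = 92 × 130 mm
X5: ⌊130/2⌋ × 92 = 65 × 92 mm
X6: ⌊92/2⌋ × 65 = 46 × 65 mm

46 × 65 mm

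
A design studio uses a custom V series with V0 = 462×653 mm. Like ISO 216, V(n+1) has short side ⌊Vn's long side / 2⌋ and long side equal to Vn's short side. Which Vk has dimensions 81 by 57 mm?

V6

V0: 462 × 653 mm
V1: 326 × 462 mm
V2: 231 × 326 mm
V3: 163 × 231 mm
V4: 115 × 163 mm
V5: 81 × 115 mm
V6: 57 × 81 mm
V7: 40 × 57 mm
→ matches V6.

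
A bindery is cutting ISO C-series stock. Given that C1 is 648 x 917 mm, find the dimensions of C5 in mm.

C2: ⌊917/2⌋ × 648 = 458 × 648 mm
C3: ⌊648/2⌋ × 458 = 324 × 458 mm
C4: ⌊458/2⌋ × 324 = 229 × 324 mm
C5: ⌊324/2⌋ × 229 = 162 × 229 mm

162 × 229 mm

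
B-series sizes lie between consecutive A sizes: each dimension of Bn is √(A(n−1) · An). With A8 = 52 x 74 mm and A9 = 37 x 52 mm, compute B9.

44 × 62 mm

Short side: √(52 · 37) = √1924 ≈ 43.9 → 44 mm
Long side: √(74 · 52) = √3848 ≈ 62.0 → 62 mm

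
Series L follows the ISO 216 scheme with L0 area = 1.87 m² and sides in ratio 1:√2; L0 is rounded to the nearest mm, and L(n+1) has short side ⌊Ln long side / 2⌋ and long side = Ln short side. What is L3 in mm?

Let L0's short side be w mm. w · w√2 = 1.87 m² = 1,870,000 mm², so w ≈ 1149.9 mm and w√2 ≈ 1626.2 mm → L0 = 1150 × 1626 mm.
L1: ⌊1626/2⌋ × 1150 = 813 × 1150 mm
L2: ⌊1150/2⌋ × 813 = 575 × 813 mm
L3: ⌊813/2⌋ × 575 = 406 × 575 mm

406 × 575 mm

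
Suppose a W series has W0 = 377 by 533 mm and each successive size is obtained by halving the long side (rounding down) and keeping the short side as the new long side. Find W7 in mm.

W1 = 266 × 377 mm (from W0 by 1 halving).
W2: ⌊377/2⌋ × 266 = 188 × 266 mm
W3: ⌊266/2⌋ × 188 = 133 × 188 mm
W4: ⌊188/2⌋ × 133 = 94 × 133 mm
W5: ⌊133/2⌋ × 94 = 66 × 94 mm
W6: ⌊94/2⌋ × 66 = 47 × 66 mm
W7: ⌊66/2⌋ × 47 = 33 × 47 mm

33 × 47 mm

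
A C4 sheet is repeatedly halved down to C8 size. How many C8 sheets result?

16

Each ISO step halves the sheet: 1 × C4 → 2 × C5 → 4 × C6 → 8 × C7 → …
From C4 to C8 is 4 halving steps: 2^4 = 16.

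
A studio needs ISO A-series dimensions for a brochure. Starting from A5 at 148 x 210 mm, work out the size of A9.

37 × 52 mm

A6: ⌊210/2⌋ × 148 = 105 × 148 mm
A7: ⌊148/2⌋ × 105 = 74 × 105 mm
A8: ⌊105/2⌋ × 74 = 52 × 74 mm
A9: ⌊74/2⌋ × 52 = 37 × 52 mm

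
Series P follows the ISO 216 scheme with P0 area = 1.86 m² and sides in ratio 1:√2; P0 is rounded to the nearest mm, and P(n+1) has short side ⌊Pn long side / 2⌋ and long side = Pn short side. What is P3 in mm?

Let P0's short side be w mm. w · w√2 = 1.86 m² = 1,860,000 mm², so w ≈ 1146.8 mm and w√2 ≈ 1621.9 mm → P0 = 1147 × 1622 mm.
P1: ⌊1622/2⌋ × 1147 = 811 × 1147 mm
P2: ⌊1147/2⌋ × 811 = 573 × 811 mm
P3: ⌊811/2⌋ × 573 = 405 × 573 mm

405 × 573 mm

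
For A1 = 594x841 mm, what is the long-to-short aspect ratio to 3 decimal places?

841 / 594 = 1.416
ISO 216 targets √2 ≈ 1.414; the +0.002 deviation is from mm rounding.

1.416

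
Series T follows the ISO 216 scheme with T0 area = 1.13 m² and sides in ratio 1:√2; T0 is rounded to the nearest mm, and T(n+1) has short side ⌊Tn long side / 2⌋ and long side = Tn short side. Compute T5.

158 × 223 mm

Let T0's short side be w mm. w · w√2 = 1.13 m² = 1,130,000 mm², so w ≈ 893.9 mm and w√2 ≈ 1264.1 mm → T0 = 894 × 1264 mm.
T1: ⌊1264/2⌋ × 894 = 632 × 894 mm
T2: ⌊894/2⌋ × 632 = 447 × 632 mm
T3: ⌊632/2⌋ × 447 = 316 × 447 mm
T4: ⌊447/2⌋ × 316 = 223 × 316 mm
T5: ⌊316/2⌋ × 223 = 158 × 223 mm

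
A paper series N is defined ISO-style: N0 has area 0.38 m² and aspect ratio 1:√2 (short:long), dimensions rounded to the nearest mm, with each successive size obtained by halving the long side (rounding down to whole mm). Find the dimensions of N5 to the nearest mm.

91 × 129 mm

Let N0's short side be w mm. w · w√2 = 0.38 m² = 380,000 mm², so w ≈ 518.4 mm and w√2 ≈ 733.1 mm → N0 = 518 × 733 mm.
N1: ⌊733/2⌋ × 518 = 366 × 518 mm
N2: ⌊518/2⌋ × 366 = 259 × 366 mm
N3: ⌊366/2⌋ × 259 = 183 × 259 mm
N4: ⌊259/2⌋ × 183 = 129 × 183 mm
N5: ⌊183/2⌋ × 129 = 91 × 129 mm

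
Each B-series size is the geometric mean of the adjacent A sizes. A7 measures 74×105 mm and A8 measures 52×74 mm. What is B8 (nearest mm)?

62 × 88 mm

Short side: √(74 · 52) = √3848 ≈ 62.0 → 62 mm
Long side: √(105 · 74) = √7770 ≈ 88.1 → 88 mm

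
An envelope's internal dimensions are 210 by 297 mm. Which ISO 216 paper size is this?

Aspect ratio 297/210 ≈ 1.414 — close to the ISO √2 ≈ 1.414.
In the A-series (A0 area = 1 m²): A4 = 210 × 297 mm.

A4 (210 × 297 mm)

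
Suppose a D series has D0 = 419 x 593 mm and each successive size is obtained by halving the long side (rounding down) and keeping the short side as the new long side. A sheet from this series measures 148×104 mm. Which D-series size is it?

D4

D0: 419 × 593 mm
D1: 296 × 419 mm
D2: 209 × 296 mm
D3: 148 × 209 mm
D4: 104 × 148 mm
D5: 74 × 104 mm
→ matches D4.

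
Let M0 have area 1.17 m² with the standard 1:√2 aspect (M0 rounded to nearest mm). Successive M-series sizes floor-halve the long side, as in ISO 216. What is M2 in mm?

455 × 643 mm

Let M0's short side be w mm. w · w√2 = 1.17 m² = 1,170,000 mm², so w ≈ 909.6 mm and w√2 ≈ 1286.3 mm → M0 = 910 × 1286 mm.
M1: ⌊1286/2⌋ × 910 = 643 × 910 mm
M2: ⌊910/2⌋ × 643 = 455 × 643 mm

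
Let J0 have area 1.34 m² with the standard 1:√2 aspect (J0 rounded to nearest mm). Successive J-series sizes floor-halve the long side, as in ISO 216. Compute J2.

486 × 688 mm

Let J0's short side be w mm. w · w√2 = 1.34 m² = 1,340,000 mm², so w ≈ 973.4 mm and w√2 ≈ 1376.6 mm → J0 = 973 × 1377 mm.
J1: ⌊1377/2⌋ × 973 = 688 × 973 mm
J2: ⌊973/2⌋ × 688 = 486 × 688 mm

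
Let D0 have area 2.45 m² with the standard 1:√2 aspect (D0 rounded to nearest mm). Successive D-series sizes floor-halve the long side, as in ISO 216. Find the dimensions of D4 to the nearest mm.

329 × 465 mm

Let D0's short side be w mm. w · w√2 = 2.45 m² = 2,450,000 mm², so w ≈ 1316.2 mm and w√2 ≈ 1861.4 mm → D0 = 1316 × 1861 mm.
D1: ⌊1861/2⌋ × 1316 = 930 × 1316 mm
D2: ⌊1316/2⌋ × 930 = 658 × 930 mm
D3: ⌊930/2⌋ × 658 = 465 × 658 mm
D4: ⌊658/2⌋ × 465 = 329 × 465 mm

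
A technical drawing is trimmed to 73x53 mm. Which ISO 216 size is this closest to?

A8 (52 × 74 mm)

Aspect ratio 73/53 ≈ 1.377 (ISO target is √2 ≈ 1.414).
In the A-series (A0 area = 1 m²): A8 = 52 × 74 mm.
Off by 2 mm total — nearest standard size.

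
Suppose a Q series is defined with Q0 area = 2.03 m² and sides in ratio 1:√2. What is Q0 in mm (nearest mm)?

1198 × 1694 mm

Let the short side be w mm. Then w · w√2 = 2.03 m² = 2,030,000 mm².
w² = 2,030,000/√2, so w ≈ 1198.1 mm; long side = w√2 ≈ 1694.4 mm.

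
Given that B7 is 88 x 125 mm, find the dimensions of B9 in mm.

B8: ⌊125/2⌋ × 88 = 62 × 88 mm
B9: ⌊88/2⌋ × 62 = 44 × 62 mm

44 × 62 mm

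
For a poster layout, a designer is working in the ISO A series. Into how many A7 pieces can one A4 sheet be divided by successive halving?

8

Each ISO step halves the sheet: 1 × A4 → 2 × A5 → 4 × A6 → 8 × A7
From A4 to A7 is 3 halving steps: 2^3 = 8.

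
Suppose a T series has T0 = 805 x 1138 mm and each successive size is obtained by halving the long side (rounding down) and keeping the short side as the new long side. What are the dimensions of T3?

T1: ⌊1138/2⌋ × 805 = 569 × 805 mm
T2: ⌊805/2⌋ × 569 = 402 × 569 mm
T3: ⌊569/2⌋ × 402 = 284 × 402 mm

284 × 402 mm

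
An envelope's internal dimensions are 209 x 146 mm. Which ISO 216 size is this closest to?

A5 (148 × 210 mm)

Aspect ratio 209/146 ≈ 1.432 (ISO target is √2 ≈ 1.414).
In the A-series (A0 area = 1 m²): A5 = 148 × 210 mm.
Off by 3 mm total — nearest standard size.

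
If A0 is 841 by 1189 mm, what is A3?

297 × 420 mm

A1: ⌊1189/2⌋ × 841 = 594 × 841 mm
A2: ⌊841/2⌋ × 594 = 420 × 594 mm
A3: ⌊594/2⌋ × 420 = 297 × 420 mm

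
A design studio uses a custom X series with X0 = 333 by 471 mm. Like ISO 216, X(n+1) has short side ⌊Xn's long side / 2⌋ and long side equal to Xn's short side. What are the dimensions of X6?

41 × 58 mm

X1: ⌊471/2⌋ × 333 = 235 × 333 mm
X2: ⌊333/2⌋ × 235 = 166 × 235 mm
X3: ⌊235/2⌋ × 166 = 117 × 166 mm
X4: ⌊166/2⌋ × 117 = 83 × 117 mm
X5: ⌊117/2⌋ × 83 = 58 × 83 mm
X6: ⌊83/2⌋ × 58 = 41 × 58 mm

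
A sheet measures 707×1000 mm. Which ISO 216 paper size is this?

B1 (707 × 1000 mm)

Aspect ratio 1000/707 ≈ 1.414 — close to the ISO √2 ≈ 1.414.
In the B-series (B0 = 1000 × 1414 mm): B1 = 707 × 1000 mm.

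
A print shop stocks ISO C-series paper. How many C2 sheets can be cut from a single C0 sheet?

Each ISO step halves the sheet: 1 × C0 → 2 × C1 → 4 × C2
From C0 to C2 is 2 halving steps: 2^2 = 4.

4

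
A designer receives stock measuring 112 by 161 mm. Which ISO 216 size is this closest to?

Aspect ratio 161/112 ≈ 1.438 (ISO target is √2 ≈ 1.414).
In the C-series (envelope sizes, between A and B): C6 = 114 × 162 mm.
Off by 3 mm total — nearest standard size.

C6 (114 × 162 mm)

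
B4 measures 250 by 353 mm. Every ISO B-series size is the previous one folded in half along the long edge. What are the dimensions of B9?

44 × 62 mm

B5: ⌊353/2⌋ × 250 = 176 × 250 mm
B6: ⌊250/2⌋ × 176 = 125 × 176 mm
B7: ⌊176/2⌋ × 125 = 88 × 125 mm
B8: ⌊125/2⌋ × 88 = 62 × 88 mm
B9: ⌊88/2⌋ × 62 = 44 × 62 mm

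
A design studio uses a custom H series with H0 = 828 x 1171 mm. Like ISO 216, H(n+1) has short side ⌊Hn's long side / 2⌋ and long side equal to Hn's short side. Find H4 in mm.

H1: ⌊1171/2⌋ × 828 = 585 × 828 mm
H2: ⌊828/2⌋ × 585 = 414 × 585 mm
H3: ⌊585/2⌋ × 414 = 292 × 414 mm
H4: ⌊414/2⌋ × 292 = 207 × 292 mm

207 × 292 mm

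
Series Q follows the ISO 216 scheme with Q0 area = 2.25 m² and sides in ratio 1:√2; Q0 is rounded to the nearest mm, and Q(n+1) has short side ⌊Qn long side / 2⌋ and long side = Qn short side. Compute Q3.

446 × 630 mm

Let Q0's short side be w mm. w · w√2 = 2.25 m² = 2,250,000 mm², so w ≈ 1261.3 mm and w√2 ≈ 1783.8 mm → Q0 = 1261 × 1784 mm.
Q1: ⌊1784/2⌋ × 1261 = 892 × 1261 mm
Q2: ⌊1261/2⌋ × 892 = 630 × 892 mm
Q3: ⌊892/2⌋ × 630 = 446 × 630 mm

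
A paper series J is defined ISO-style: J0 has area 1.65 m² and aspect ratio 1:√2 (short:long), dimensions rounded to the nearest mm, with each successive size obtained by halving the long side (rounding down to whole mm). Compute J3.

Let J0's short side be w mm. w · w√2 = 1.65 m² = 1,650,000 mm², so w ≈ 1080.2 mm and w√2 ≈ 1527.6 mm → J0 = 1080 × 1528 mm.
J1: ⌊1528/2⌋ × 1080 = 764 × 1080 mm
J2: ⌊1080/2⌋ × 764 = 540 × 764 mm
J3: ⌊764/2⌋ × 540 = 382 × 540 mm

382 × 540 mm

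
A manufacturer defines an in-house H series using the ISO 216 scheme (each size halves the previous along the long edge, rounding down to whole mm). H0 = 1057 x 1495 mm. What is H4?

264 × 373 mm

H1: ⌊1495/2⌋ × 1057 = 747 × 1057 mm
H2: ⌊1057/2⌋ × 747 = 528 × 747 mm
H3: ⌊747/2⌋ × 528 = 373 × 528 mm
H4: ⌊528/2⌋ × 373 = 264 × 373 mm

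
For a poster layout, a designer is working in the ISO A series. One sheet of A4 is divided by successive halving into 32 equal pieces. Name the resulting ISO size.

A9

32 = 2^5, so 5 halving steps.
A4 → A5 → … → A9 after 5 steps.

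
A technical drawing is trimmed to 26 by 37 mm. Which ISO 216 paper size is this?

Aspect ratio 37/26 ≈ 1.423 — close to the ISO √2 ≈ 1.414.
In the A-series (A0 area = 1 m²): A10 = 26 × 37 mm.

A10 (26 × 37 mm)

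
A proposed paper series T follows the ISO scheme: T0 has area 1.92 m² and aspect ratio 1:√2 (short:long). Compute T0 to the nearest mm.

Let the short side be w mm. Then w · w√2 = 1.92 m² = 1,920,000 mm².
w² = 1,920,000/√2, so w ≈ 1165.2 mm; long side = w√2 ≈ 1647.8 mm.

1165 × 1648 mm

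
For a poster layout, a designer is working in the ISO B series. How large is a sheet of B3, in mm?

353 × 500 mm

B0 = 1000 × 1414 mm (B0 has a 1000 mm short side, aspect 1:√2).
B1: ⌊1414/2⌋ × 1000 = 707 × 1000 mm
B2: ⌊1000/2⌋ × 707 = 500 × 707 mm
B3: ⌊707/2⌋ × 500 = 353 × 500 mm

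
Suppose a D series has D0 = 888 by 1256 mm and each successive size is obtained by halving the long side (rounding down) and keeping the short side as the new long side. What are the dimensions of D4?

D1: ⌊1256/2⌋ × 888 = 628 × 888 mm
D2: ⌊888/2⌋ × 628 = 444 × 628 mm
D3: ⌊628/2⌋ × 444 = 314 × 444 mm
D4: ⌊444/2⌋ × 314 = 222 × 314 mm

222 × 314 mm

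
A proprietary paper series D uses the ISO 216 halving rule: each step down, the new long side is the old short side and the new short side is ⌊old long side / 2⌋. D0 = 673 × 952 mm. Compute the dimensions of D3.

238 × 336 mm

D1: ⌊952/2⌋ × 673 = 476 × 673 mm
D2: ⌊673/2⌋ × 476 = 336 × 476 mm
D3: ⌊476/2⌋ × 336 = 238 × 336 mm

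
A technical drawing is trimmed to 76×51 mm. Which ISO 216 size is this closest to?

Aspect ratio 76/51 ≈ 1.490 (ISO target is √2 ≈ 1.414).
In the A-series (A0 area = 1 m²): A8 = 52 × 74 mm.
Off by 3 mm total — nearest standard size.

A8 (52 × 74 mm)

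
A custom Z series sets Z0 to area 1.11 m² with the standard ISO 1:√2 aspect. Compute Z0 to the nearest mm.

Let the short side be w mm. Then w · w√2 = 1.11 m² = 1,110,000 mm².
w² = 1,110,000/√2, so w ≈ 885.9 mm; long side = w√2 ≈ 1252.9 mm.

886 × 1253 mm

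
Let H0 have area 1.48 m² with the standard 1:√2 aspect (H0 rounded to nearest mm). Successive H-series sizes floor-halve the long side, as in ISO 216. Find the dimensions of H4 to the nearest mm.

255 × 361 mm

Let H0's short side be w mm. w · w√2 = 1.48 m² = 1,480,000 mm², so w ≈ 1023.0 mm and w√2 ≈ 1446.7 mm → H0 = 1023 × 1447 mm.
H1: ⌊1447/2⌋ × 1023 = 723 × 1023 mm
H2: ⌊1023/2⌋ × 723 = 511 × 723 mm
H3: ⌊723/2⌋ × 511 = 361 × 511 mm
H4: ⌊511/2⌋ × 361 = 255 × 361 mm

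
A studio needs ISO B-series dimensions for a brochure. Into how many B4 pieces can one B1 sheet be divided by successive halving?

Each ISO step halves the sheet: 1 × B1 → 2 × B2 → 4 × B3 → 8 × B4
From B1 to B4 is 3 halving steps: 2^3 = 8.

8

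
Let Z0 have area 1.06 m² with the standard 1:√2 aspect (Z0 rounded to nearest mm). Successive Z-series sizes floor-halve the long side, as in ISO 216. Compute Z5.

153 × 216 mm

Let Z0's short side be w mm. w · w√2 = 1.06 m² = 1,060,000 mm², so w ≈ 865.8 mm and w√2 ≈ 1224.4 mm → Z0 = 866 × 1224 mm.
Z1: ⌊1224/2⌋ × 866 = 612 × 866 mm
Z2: ⌊866/2⌋ × 612 = 433 × 612 mm
Z3: ⌊612/2⌋ × 433 = 306 × 433 mm
Z4: ⌊433/2⌋ × 306 = 216 × 306 mm
Z5: ⌊306/2⌋ × 216 = 153 × 216 mm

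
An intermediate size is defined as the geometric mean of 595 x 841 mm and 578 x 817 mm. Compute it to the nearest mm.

586 × 829 mm

Short side: √(595 · 578) = √343910 ≈ 586.4 → 586 mm
Long side: √(841 · 817) = √687097 ≈ 828.9 → 829 mm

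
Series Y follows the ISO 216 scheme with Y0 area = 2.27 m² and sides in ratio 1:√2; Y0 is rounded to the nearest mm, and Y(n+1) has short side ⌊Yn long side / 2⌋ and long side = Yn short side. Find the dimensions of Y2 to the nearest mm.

Let Y0's short side be w mm. w · w√2 = 2.27 m² = 2,270,000 mm², so w ≈ 1266.9 mm and w√2 ≈ 1791.7 mm → Y0 = 1267 × 1792 mm.
Y1: ⌊1792/2⌋ × 1267 = 896 × 1267 mm
Y2: ⌊1267/2⌋ × 896 = 633 × 896 mm

633 × 896 mm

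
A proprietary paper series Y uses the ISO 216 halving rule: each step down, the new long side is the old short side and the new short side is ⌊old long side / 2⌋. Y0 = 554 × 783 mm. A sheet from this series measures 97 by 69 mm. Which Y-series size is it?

Y6

Y0: 554 × 783 mm
Y1: 391 × 554 mm
Y2: 277 × 391 mm
Y3: 195 × 277 mm
Y4: 138 × 195 mm
Y5: 97 × 138 mm
Y6: 69 × 97 mm
Y7: 48 × 69 mm
→ matches Y6.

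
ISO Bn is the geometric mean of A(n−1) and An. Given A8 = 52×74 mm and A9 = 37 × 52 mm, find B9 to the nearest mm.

44 × 62 mm

Short side: √(52 · 37) = √1924 ≈ 43.9 → 44 mm
Long side: √(74 · 52) = √3848 ≈ 62.0 → 62 mm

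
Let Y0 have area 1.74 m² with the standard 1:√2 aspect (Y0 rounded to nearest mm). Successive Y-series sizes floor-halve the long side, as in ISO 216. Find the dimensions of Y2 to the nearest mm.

Let Y0's short side be w mm. w · w√2 = 1.74 m² = 1,740,000 mm², so w ≈ 1109.2 mm and w√2 ≈ 1568.7 mm → Y0 = 1109 × 1569 mm.
Y1: ⌊1569/2⌋ × 1109 = 784 × 1109 mm
Y2: ⌊1109/2⌋ × 784 = 554 × 784 mm

554 × 784 mm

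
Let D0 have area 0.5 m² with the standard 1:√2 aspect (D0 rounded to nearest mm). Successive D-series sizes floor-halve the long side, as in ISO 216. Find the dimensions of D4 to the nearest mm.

Let D0's short side be w mm. w · w√2 = 0.5 m² = 500,000 mm², so w ≈ 594.6 mm and w√2 ≈ 840.9 mm → D0 = 595 × 841 mm.
D1: ⌊841/2⌋ × 595 = 420 × 595 mm
D2: ⌊595/2⌋ × 420 = 297 × 420 mm
D3: ⌊420/2⌋ × 297 = 210 × 297 mm
D4: ⌊297/2⌋ × 210 = 148 × 210 mm

148 × 210 mm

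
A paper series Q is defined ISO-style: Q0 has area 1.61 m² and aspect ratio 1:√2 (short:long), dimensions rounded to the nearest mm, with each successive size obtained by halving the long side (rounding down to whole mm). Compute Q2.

533 × 754 mm

Let Q0's short side be w mm. w · w√2 = 1.61 m² = 1,610,000 mm², so w ≈ 1067.0 mm and w√2 ≈ 1508.9 mm → Q0 = 1067 × 1509 mm.
Q1: ⌊1509/2⌋ × 1067 = 754 × 1067 mm
Q2: ⌊1067/2⌋ × 754 = 533 × 754 mm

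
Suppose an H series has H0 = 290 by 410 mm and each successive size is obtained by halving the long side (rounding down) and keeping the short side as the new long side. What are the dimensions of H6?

H1 = 205 × 290 mm (from H0 by 1 halving).
H2: ⌊290/2⌋ × 205 = 145 × 205 mm
H3: ⌊205/2⌋ × 145 = 102 × 145 mm
H4: ⌊145/2⌋ × 102 = 72 × 102 mm
H5: ⌊102/2⌋ × 72 = 51 × 72 mm
H6: ⌊72/2⌋ × 51 = 36 × 51 mm

36 × 51 mm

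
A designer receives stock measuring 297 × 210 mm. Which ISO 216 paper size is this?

A4 (210 × 297 mm)

Aspect ratio 297/210 ≈ 1.414 — close to the ISO √2 ≈ 1.414.
In the A-series (A0 area = 1 m²): A4 = 210 × 297 mm.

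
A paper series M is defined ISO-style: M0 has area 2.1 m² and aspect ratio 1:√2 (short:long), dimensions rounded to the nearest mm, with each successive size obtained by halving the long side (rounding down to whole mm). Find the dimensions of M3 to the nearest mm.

Let M0's short side be w mm. w · w√2 = 2.1 m² = 2,100,000 mm², so w ≈ 1218.6 mm and w√2 ≈ 1723.3 mm → M0 = 1219 × 1723 mm.
M1: ⌊1723/2⌋ × 1219 = 861 × 1219 mm
M2: ⌊1219/2⌋ × 861 = 609 × 861 mm
M3: ⌊861/2⌋ × 609 = 430 × 609 mm

430 × 609 mm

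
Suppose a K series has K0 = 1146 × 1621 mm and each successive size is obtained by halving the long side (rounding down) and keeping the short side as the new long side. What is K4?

K1: ⌊1621/2⌋ × 1146 = 810 × 1146 mm
K2: ⌊1146/2⌋ × 810 = 573 × 810 mm
K3: ⌊810/2⌋ × 573 = 405 × 573 mm
K4: ⌊573/2⌋ × 405 = 286 × 405 mm

286 × 405 mm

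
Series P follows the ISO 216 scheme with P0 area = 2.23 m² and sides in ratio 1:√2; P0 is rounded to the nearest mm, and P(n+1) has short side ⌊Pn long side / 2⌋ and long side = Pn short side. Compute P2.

628 × 888 mm

Let P0's short side be w mm. w · w√2 = 2.23 m² = 2,230,000 mm², so w ≈ 1255.7 mm and w√2 ≈ 1775.9 mm → P0 = 1256 × 1776 mm.
P1: ⌊1776/2⌋ × 1256 = 888 × 1256 mm
P2: ⌊1256/2⌋ × 888 = 628 × 888 mm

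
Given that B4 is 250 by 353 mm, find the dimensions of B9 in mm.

B5: ⌊353/2⌋ × 250 = 176 × 250 mm
B6: ⌊250/2⌋ × 176 = 125 × 176 mm
B7: ⌊176/2⌋ × 125 = 88 × 125 mm
B8: ⌊125/2⌋ × 88 = 62 × 88 mm
B9: ⌊88/2⌋ × 62 = 44 × 62 mm

44 × 62 mm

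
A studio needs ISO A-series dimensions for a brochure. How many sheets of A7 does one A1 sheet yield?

A1 = 594 × 841 mm; A7 = 74 × 105 mm.
Each halving step doubles the count; 6 steps from A1 to A7.
2^6 = 64.

64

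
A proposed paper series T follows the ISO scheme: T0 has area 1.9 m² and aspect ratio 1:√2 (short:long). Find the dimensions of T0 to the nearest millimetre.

Let the short side be w mm. Then w · w√2 = 1.9 m² = 1,900,000 mm².
w² = 1,900,000/√2, so w ≈ 1159.1 mm; long side = w√2 ≈ 1639.2 mm.

1159 × 1639 mm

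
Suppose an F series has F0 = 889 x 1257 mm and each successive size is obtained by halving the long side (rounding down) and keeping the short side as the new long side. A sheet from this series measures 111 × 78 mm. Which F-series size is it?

F0: 889 × 1257 mm
F1: 628 × 889 mm
F2: 444 × 628 mm
F3: 314 × 444 mm
F4: 222 × 314 mm
F5: 157 × 222 mm
F6: 111 × 157 mm
F7: 78 × 111 mm
F8: 55 × 78 mm
→ matches F7.

F7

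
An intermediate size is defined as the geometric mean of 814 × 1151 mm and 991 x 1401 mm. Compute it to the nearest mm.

898 × 1270 mm

Short side: √(814 · 991) = √806674 ≈ 898.2 → 898 mm
Long side: √(1151 · 1401) = √1612551 ≈ 1269.9 → 1270 mm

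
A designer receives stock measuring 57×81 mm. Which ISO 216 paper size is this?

Aspect ratio 81/57 ≈ 1.421 — close to the ISO √2 ≈ 1.414.
In the C-series (envelope sizes, between A and B): C8 = 57 × 81 mm.

C8 (57 × 81 mm)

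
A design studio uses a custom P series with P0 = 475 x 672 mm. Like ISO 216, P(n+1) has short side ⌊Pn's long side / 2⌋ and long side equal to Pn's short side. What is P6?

P1: ⌊672/2⌋ × 475 = 336 × 475 mm
P2: ⌊475/2⌋ × 336 = 237 × 336 mm
P3: ⌊336/2⌋ × 237 = 168 × 237 mm
P4: ⌊237/2⌋ × 168 = 118 × 168 mm
P5: ⌊168/2⌋ × 118 = 84 × 118 mm
P6: ⌊118/2⌋ × 84 = 59 × 84 mm

59 × 84 mm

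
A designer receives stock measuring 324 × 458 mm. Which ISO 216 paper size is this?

Aspect ratio 458/324 ≈ 1.414 — close to the ISO √2 ≈ 1.414.
In the C-series (envelope sizes, between A and B): C3 = 324 × 458 mm.

C3 (324 × 458 mm)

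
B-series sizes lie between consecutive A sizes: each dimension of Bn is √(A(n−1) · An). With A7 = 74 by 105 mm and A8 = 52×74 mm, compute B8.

Short side: √(74 · 52) = √3848 ≈ 62.0 → 62 mm
Long side: √(105 · 74) = √7770 ≈ 88.1 → 88 mm

62 × 88 mm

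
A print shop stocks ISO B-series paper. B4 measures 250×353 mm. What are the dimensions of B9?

44 × 62 mm

B5: ⌊353/2⌋ × 250 = 176 × 250 mm
B6: ⌊250/2⌋ × 176 = 125 × 176 mm
B7: ⌊176/2⌋ × 125 = 88 × 125 mm
B8: ⌊125/2⌋ × 88 = 62 × 88 mm
B9: ⌊88/2⌋ × 62 = 44 × 62 mm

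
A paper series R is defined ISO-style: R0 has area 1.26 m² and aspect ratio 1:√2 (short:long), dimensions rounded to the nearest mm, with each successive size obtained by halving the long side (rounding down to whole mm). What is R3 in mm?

333 × 472 mm

Let R0's short side be w mm. w · w√2 = 1.26 m² = 1,260,000 mm², so w ≈ 943.9 mm and w√2 ≈ 1334.9 mm → R0 = 944 × 1335 mm.
R1: ⌊1335/2⌋ × 944 = 667 × 944 mm
R2: ⌊944/2⌋ × 667 = 472 × 667 mm
R3: ⌊667/2⌋ × 472 = 333 × 472 mm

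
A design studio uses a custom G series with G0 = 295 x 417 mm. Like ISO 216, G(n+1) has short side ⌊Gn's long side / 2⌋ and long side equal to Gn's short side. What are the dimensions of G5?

52 × 73 mm

G1: ⌊417/2⌋ × 295 = 208 × 295 mm
G2: ⌊295/2⌋ × 208 = 147 × 208 mm
G3: ⌊208/2⌋ × 147 = 104 × 147 mm
G4: ⌊147/2⌋ × 104 = 73 × 104 mm
G5: ⌊104/2⌋ × 73 = 52 × 73 mm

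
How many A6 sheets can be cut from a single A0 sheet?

64

Each ISO step halves the sheet: 1 × A0 → 2 × A1 → 4 × A2 → 8 × A3 → …
From A0 to A6 is 6 halving steps: 2^6 = 64.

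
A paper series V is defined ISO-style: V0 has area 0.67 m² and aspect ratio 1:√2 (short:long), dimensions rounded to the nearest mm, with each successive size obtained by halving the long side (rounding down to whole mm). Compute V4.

172 × 243 mm

Let V0's short side be w mm. w · w√2 = 0.67 m² = 670,000 mm², so w ≈ 688.3 mm and w√2 ≈ 973.4 mm → V0 = 688 × 973 mm.
V1: ⌊973/2⌋ × 688 = 486 × 688 mm
V2: ⌊688/2⌋ × 486 = 344 × 486 mm
V3: ⌊486/2⌋ × 344 = 243 × 344 mm
V4: ⌊344/2⌋ × 243 = 172 × 243 mm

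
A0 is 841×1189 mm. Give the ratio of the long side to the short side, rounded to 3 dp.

1.414

1189 / 841 = 1.414
Matches √2 ≈ 1.414 — the ISO 216 defining ratio.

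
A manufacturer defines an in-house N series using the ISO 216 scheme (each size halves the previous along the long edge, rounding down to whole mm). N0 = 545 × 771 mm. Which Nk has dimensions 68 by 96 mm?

N6

N0: 545 × 771 mm
N1: 385 × 545 mm
N2: 272 × 385 mm
N3: 192 × 272 mm
N4: 136 × 192 mm
N5: 96 × 136 mm
N6: 68 × 96 mm
N7: 48 × 68 mm
→ matches N6.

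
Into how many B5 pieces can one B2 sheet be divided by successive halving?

B2 = 500 × 707 mm; B5 = 176 × 250 mm.
Each halving step doubles the count; 3 steps from B2 to B5.
2^3 = 8.

8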